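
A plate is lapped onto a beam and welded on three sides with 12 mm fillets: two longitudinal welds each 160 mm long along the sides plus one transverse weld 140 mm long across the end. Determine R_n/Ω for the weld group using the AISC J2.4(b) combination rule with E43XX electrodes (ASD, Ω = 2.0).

E43XX → F_EXX = 430 MPa.
t_e = 0.707 × 12 = 8.484 mm.
R_nwl = 0.6 × 430 × 8.484 × 320 × 10⁻³ = 700.4 kN (longitudinal, 2 welds).
R_nwt = 0.6 × 430 × 8.484 × 140 × 10⁻³ = 306.4 kN (transverse, base value).
(i) R_nwl + R_nwt = 1007 kN; (ii) 0.85 R_nwl + 1.5 R_nwt = 1055 kN.
R_n = max = 1055 kN [governs: (ii)]; R_n/Ω = 527.5 kN.

R_n/Ω ≈ 528 kN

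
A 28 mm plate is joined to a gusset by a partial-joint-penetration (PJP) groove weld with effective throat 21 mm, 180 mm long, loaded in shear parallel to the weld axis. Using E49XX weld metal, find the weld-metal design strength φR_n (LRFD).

φR_n ≈ 833 kN

E49XX → F_EXX = 490 MPa.
Effective throat (given) t_e = 21 mm.
A_we = 21 × 180 = 3780 mm².
F_nw = 0.6 F_EXX = 294 MPa.
φR_n = 0.75 × 294 × 3780 × 10⁻³ = 833.5 kN.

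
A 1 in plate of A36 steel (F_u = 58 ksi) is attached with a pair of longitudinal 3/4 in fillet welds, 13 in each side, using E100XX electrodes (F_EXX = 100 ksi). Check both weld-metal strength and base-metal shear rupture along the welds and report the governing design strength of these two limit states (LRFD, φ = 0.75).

t_e = 0.707 × 0.75 = 0.5302 in; L = 26 in.
Weld metal: φR_n = 0.75 × 0.6 × 100 × 0.5302 × 26 = 620.4 kip.
Base metal (shear rupture): φR_n = 0.75 × 0.6 × 58 × 1 × 26 = 678.6 kip.
Governing: weld metal.

φR_n ≈ 620 kip (weld metal governs)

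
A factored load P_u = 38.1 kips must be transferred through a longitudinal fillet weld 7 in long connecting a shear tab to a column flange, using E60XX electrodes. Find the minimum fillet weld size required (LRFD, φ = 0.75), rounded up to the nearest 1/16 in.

E60XX → F_EXX = 60 ksi.
Total weld length L = 7 in.
Required throat t_e = P_u / (φ × 0.6 F_EXX × L) = 38.1 / (0.75 × 0.6 × 60 × 7) = 0.2016 in.
Required leg w = t_e / 0.707 = 0.2851 in → use 5/16 in.

w = 5/16 in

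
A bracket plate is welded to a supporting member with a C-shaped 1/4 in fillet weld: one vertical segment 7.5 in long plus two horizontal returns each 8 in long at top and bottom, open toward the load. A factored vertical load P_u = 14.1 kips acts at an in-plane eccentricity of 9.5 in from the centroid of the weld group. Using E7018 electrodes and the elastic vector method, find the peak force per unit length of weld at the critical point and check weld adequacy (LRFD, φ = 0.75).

f_max ≈ 2.54 kip/in; adequate

E70XX → F_EXX = 70 ksi.
Total weld length L_w = 23.5 in. Treat welds as unit-width lines.
Centroid: x̄ = 2×8×4 / 23.5 = 2.723 in from the vertical weld.
Polar moment about centroid: J = I_x + I_y = [7.5³/12 + 2×8×3.75²] + [7.5×2.723² + 2(8³/12 + 8×1.277²)] = 427.2 in³.
Direct shear f_v = P/L_w = 14.1 / 23.5 = 0.6 kip/in (vertical).
Torsion M = P·e = 14.1 × 9.5 = 133.95 kip·in.
Critical point at (x, y) = (5.277, 3.75) from centroid. f_tx = M·y/J = 1.176 kip/in; f_ty = M·x/J = 1.655 kip/in.
Resultant f_max = √[f_tx² + (f_v + f_ty)²] = √[1.176² + (0.6 + 1.655)²] = 2.543 kip/in.
Capacity per unit length: φr_n = 0.75 × 0.6 × 70 × (0.707 × 0.25) = 5.568 kip/in.
2.543 ≤ 5.568 → adequate.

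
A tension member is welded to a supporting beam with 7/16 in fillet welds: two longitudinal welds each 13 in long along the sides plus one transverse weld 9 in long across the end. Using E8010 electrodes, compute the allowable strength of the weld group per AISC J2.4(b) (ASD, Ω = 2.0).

E80XX → F_EXX = 80 ksi.
t_e = 0.707 × 0.4375 = 0.3093 in.
R_nwl = 0.6 × 80 × 0.3093 × 26 = 386 kips (longitudinal, 2 welds).
R_nwt = 0.6 × 80 × 0.3093 × 9 = 133.6 kips (transverse, base value).
(i) R_nwl + R_nwt = 519.6 kips; (ii) 0.85 R_nwl + 1.5 R_nwt = 528.6 kips.
R_n = max = 528.6 kips [governs: (ii)]; R_n/Ω = 264.3 kips.

R_n/Ω ≈ 264 kips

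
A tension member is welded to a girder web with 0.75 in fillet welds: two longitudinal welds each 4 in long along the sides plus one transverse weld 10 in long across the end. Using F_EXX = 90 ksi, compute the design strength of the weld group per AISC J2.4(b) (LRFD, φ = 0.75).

t_e = 0.707 × 0.75 = 0.5302 in.
R_nwl = 0.6 × 90 × 0.5302 × 8 = 229.1 kips (longitudinal, 2 welds).
R_nwt = 0.6 × 90 × 0.5302 × 10 = 286.3 kips (transverse, base value).
(i) R_nwl + R_nwt = 515.4 kips; (ii) 0.85 R_nwl + 1.5 R_nwt = 624.2 kips.
R_n = max = 624.2 kips [governs: (ii)]; φR_n = 468.2 kips.

φR_n ≈ 468 kips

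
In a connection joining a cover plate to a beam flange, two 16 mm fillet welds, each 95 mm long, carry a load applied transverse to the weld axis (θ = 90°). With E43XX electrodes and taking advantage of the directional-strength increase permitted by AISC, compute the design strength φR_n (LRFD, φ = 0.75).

φR_n ≈ 624 kN

E43XX → F_EXX = 430 MPa.
t_e = 0.707 × 16 = 11.31 mm; A_we = 11.31 × 190 = 2149 mm².
Directional factor: 1.0 + 0.5 sin^1.5(90°) = 1.5.
F_nw = 0.6 × 430 × 1.5 = 387 MPa.
φR_n = 0.75 × 387 × 2149 × 10⁻³ = 623.8 kN.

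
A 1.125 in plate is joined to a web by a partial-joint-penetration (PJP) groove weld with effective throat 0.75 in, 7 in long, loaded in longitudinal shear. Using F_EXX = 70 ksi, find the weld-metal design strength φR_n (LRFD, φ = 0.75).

Effective throat (given) t_e = 0.75 in.
A_we = 0.75 × 7 = 5.25 in².
F_nw = 0.6 F_EXX = 42 ksi.
φR_n = 0.75 × 42 × 5.25 = 165.4 kip.

φR_n ≈ 165 kip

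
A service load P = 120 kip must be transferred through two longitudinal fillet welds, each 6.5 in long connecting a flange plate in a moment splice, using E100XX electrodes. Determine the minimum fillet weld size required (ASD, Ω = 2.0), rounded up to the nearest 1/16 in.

w = 7/16 in

E100XX → F_EXX = 100 ksi.
Total weld length L = 13 in.
Required throat t_e = P × Ω / (0.6 F_EXX × L) = 120 × 2.0 / (0.6 × 100 × 13) = 0.3077 in.
Required leg w = t_e / 0.707 = 0.4352 in → use 7/16 in.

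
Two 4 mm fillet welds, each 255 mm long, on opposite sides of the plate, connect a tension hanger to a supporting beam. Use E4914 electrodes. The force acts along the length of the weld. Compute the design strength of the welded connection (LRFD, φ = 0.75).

φR_n ≈ 318 kN

E49XX → F_EXX = 490 MPa.
Effective throat t_e = 0.707 × 4 = 2.828 mm.
Total length L = 510 mm; A_we = 2.828 × 510 = 1442 mm².
F_nw = 0.6 F_EXX = 0.6 × 490 = 294 MPa.
φR_n = 0.75 × 294 × 1442 × 10⁻³ = 318 kN.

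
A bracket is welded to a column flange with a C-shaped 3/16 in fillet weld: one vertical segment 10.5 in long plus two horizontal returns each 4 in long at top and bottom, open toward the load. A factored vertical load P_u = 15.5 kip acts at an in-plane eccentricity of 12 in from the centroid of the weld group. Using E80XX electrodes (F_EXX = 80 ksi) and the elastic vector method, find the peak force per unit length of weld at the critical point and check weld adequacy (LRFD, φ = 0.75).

Total weld length L_w = 18.5 in. Treat welds as unit-width lines.
Centroid: x̄ = 2×4×2 / 18.5 = 0.8649 in from the vertical weld.
Polar moment about centroid: J = I_x + I_y = [10.5³/12 + 2×4×5.25²] + [10.5×0.8649² + 2(4³/12 + 4×1.135²)] = 345.8 in³.
Direct shear f_v = P/L_w = 15.5 / 18.5 = 0.8378 kip/in (vertical).
Torsion M = P·e = 15.5 × 12 = 186 kip·in.
Critical point at (x, y) = (3.135, 5.25) from centroid. f_tx = M·y/J = 2.824 kip/in; f_ty = M·x/J = 1.686 kip/in.
Resultant f_max = √[f_tx² + (f_v + f_ty)²] = √[2.824² + (0.8378 + 1.686)²] = 3.788 kip/in.
Capacity per unit length: φr_n = 0.75 × 0.6 × 80 × (0.707 × 0.1875) = 4.772 kip/in.
3.788 ≤ 4.772 → adequate.

f_max ≈ 3.79 kip/in; adequate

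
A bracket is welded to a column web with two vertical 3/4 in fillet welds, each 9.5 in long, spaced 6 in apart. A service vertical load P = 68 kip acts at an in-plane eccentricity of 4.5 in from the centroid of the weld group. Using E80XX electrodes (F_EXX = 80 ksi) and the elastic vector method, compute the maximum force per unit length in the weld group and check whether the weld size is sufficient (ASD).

Total weld length L_w = 19 in. Treat welds as unit-width lines.
Polar moment about centroid: J = 2[d³/12 + d(b/2)²] = 2[9.5³/12 + 9.5×3²] = 313.9 in³.
Direct shear f_v = P/L_w = 68 / 19 = 3.579 kip/in (vertical).
Torsion M = P·e = 68 × 4.5 = 306 kip·in.
Critical point at (x, y) = (3, 4.75) from centroid. f_tx = M·y/J = 4.631 kip/in; f_ty = M·x/J = 2.925 kip/in.
Resultant f_max = √[f_tx² + (f_v + f_ty)²] = √[4.631² + (3.579 + 2.925)²] = 7.984 kip/in.
Capacity per unit length: r_n/Ω = (1/2.0) × 0.6 × 80 × (0.707 × 0.75) = 12.73 kip/in.
7.984 ≤ 12.73 → adequate.

f_max ≈ 7.98 kip/in; adequate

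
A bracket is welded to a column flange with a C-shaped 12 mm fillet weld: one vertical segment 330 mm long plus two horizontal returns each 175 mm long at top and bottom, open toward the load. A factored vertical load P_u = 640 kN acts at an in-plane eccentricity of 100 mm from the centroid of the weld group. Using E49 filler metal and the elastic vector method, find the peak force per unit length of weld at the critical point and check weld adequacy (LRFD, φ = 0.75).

E49XX → F_EXX = 490 MPa.
Total weld length L_w = 680 mm. Treat welds as unit-width lines.
Centroid: x̄ = 2×175×87.5 / 680 = 45.04 mm from the vertical weld.
Polar moment about centroid: J = I_x + I_y = [330³/12 + 2×175×165²] + [330×45.04² + 2(175³/12 + 175×42.46²)] = 14720000 mm³.
Direct shear f_v = P/L_w = 640×10³ / 680 = 941.2 N/mm (vertical).
Torsion M = P·e = 640×10³ × 100 = 64000000 N·mm.
Critical point at (x, y) = (130, 165) from centroid. f_tx = M·y/J = 717.5 N/mm; f_ty = M·x/J = 565.2 N/mm.
Resultant f_max = √[f_tx² + (f_v + f_ty)²] = √[717.5² + (941.2 + 565.2)²] = 1669 N/mm.
Capacity per unit length: φr_n = 0.75 × 0.6 × 490 × (0.707 × 12) = 1871 N/mm.
1669 ≤ 1871 → adequate.

f_max ≈ 1670 N/mm; adequate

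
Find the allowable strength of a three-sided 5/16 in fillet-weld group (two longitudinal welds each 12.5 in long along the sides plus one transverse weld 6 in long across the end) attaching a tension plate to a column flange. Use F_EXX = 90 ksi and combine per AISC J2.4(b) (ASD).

R_n/Ω ≈ 185 kip

t_e = 0.707 × 0.3125 = 0.2209 in.
R_nwl = 0.6 × 90 × 0.2209 × 25 = 298.3 kip (longitudinal, 2 welds).
R_nwt = 0.6 × 90 × 0.2209 × 6 = 71.58 kip (transverse, base value).
(i) R_nwl + R_nwt = 369.8 kip; (ii) 0.85 R_nwl + 1.5 R_nwt = 360.9 kip.
R_n = max = 369.8 kip [governs: (i)]; R_n/Ω = 184.9 kip.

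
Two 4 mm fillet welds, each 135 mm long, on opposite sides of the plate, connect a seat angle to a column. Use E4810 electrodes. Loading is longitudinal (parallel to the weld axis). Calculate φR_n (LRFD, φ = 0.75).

φR_n ≈ 165 kN

E48XX → F_EXX = 480 MPa.
Effective throat t_e = 0.707 × 4 = 2.828 mm.
Total length L = 270 mm; A_we = 2.828 × 270 = 763.6 mm².
F_nw = 0.6 F_EXX = 0.6 × 480 = 288 MPa.
φR_n = 0.75 × 288 × 763.6 × 10⁻³ = 164.9 kN.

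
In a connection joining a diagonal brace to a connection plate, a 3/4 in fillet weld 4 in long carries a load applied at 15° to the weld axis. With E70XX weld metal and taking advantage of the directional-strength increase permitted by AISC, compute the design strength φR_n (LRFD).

φR_n ≈ 71.2 kip

E70XX → F_EXX = 70 ksi.
t_e = 0.707 × 0.75 = 0.5302 in; A_we = 0.5302 × 4 = 2.121 in².
Directional factor: 1.0 + 0.5 sin^1.5(15°) = 1.066.
F_nw = 0.6 × 70 × 1.066 = 44.77 ksi.
φR_n = 0.75 × 44.77 × 2.121 = 71.21 kip.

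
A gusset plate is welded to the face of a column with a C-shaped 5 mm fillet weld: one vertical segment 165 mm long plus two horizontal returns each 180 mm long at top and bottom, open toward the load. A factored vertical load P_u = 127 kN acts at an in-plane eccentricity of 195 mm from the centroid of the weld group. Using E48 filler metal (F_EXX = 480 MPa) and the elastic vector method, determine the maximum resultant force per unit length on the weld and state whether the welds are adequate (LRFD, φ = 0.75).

Total weld length L_w = 525 mm. Treat welds as unit-width lines.
Centroid: x̄ = 2×180×90 / 525 = 61.71 mm from the vertical weld.
Polar moment about centroid: J = I_x + I_y = [165³/12 + 2×180×82.5²] + [165×61.71² + 2(180³/12 + 180×28.29²)] = 4713000 mm³.
Direct shear f_v = P/L_w = 127×10³ / 525 = 241.9 N/mm (vertical).
Torsion M = P·e = 127×10³ × 195 = 24765000 N·mm.
Critical point at (x, y) = (118.3, 82.5) from centroid. f_tx = M·y/J = 433.5 N/mm; f_ty = M·x/J = 621.5 N/mm.
Resultant f_max = √[f_tx² + (f_v + f_ty)²] = √[433.5² + (241.9 + 621.5)²] = 966.2 N/mm.
Capacity per unit length: φr_n = 0.75 × 0.6 × 480 × (0.707 × 5) = 763.6 N/mm.
966.2 > 763.6 → NOT adequate.

f_max ≈ 966 N/mm; NOT adequate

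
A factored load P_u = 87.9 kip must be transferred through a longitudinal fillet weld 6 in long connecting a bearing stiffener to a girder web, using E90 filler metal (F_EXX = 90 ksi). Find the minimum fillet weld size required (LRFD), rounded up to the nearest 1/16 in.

Total weld length L = 6 in.
Required throat t_e = P_u / (φ × 0.6 F_EXX × L) = 87.9 / (0.75 × 0.6 × 90 × 6) = 0.3617 in.
Required leg w = t_e / 0.707 = 0.5116 in → use 9/16 in.

w = 9/16 in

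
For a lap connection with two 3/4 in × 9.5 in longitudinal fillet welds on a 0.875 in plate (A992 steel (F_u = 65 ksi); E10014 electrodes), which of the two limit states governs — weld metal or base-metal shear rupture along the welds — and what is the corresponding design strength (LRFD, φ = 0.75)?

φR_n ≈ 453 kip (weld metal governs)

E100XX → F_EXX = 100 ksi.
t_e = 0.707 × 0.75 = 0.5302 in; L = 19 in.
Weld metal: φR_n = 0.75 × 0.6 × 100 × 0.5302 × 19 = 453.4 kip.
Base metal (shear rupture): φR_n = 0.75 × 0.6 × 65 × 0.875 × 19 = 486.3 kip.
Governing: weld metal.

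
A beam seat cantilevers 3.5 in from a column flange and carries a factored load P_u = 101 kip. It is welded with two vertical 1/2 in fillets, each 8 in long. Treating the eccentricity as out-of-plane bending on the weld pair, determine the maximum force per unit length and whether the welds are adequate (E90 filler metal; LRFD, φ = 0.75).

f_max ≈ 17.7 kip/in; NOT adequate

E90XX → F_EXX = 90 ksi.
L_w = 2 × 8 = 16 in; section modulus (unit throat) S = 2 × L²/6 = 21.33 in².
Direct shear f_v = P/L_w = 101/16 = 6.312 kip/in.
Moment M = P × e = 101 × 3.5 = 353.5 kip·in; bending f_b = M/S = 16.57 kip/in.
f_max = √(f_v² + f_b²) = √(6.312² + 16.57²) = 17.73 kip/in.
φr_n = 0.75 × 0.6 × 90 × (0.707 × 0.5) = 14.32 kip/in → NOT adequate.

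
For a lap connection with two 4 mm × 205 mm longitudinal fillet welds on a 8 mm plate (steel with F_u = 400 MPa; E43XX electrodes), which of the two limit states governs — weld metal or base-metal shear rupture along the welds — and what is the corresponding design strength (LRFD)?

E43XX → F_EXX = 430 MPa.
t_e = 0.707 × 4 = 2.828 mm; L = 410 mm.
Weld metal: φR_n = 0.75 × 0.6 × 430 × 2.828 × 410 × 10⁻³ = 224.4 kN.
Base metal (shear rupture): φR_n = 0.75 × 0.6 × 400 × 8 × 410 × 10⁻³ = 590.4 kN.
Governing: weld metal.

φR_n ≈ 224 kN (weld metal governs)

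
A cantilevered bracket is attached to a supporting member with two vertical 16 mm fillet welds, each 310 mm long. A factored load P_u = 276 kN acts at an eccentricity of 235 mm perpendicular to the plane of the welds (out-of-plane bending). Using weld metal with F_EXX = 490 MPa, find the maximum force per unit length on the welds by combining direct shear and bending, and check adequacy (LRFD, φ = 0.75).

L_w = 2 × 310 = 620 mm; section modulus (unit throat) S = 2 × L²/6 = 32030 mm².
Direct shear f_v = P/L_w = 276×10³/620 = 445.2 N/mm.
Moment M = P × e = 276×10³ × 235 = 64860000 N·mm; bending f_b = M/S = 2025 N/mm.
f_max = √(f_v² + f_b²) = √(445.2² + 2025²) = 2073 N/mm.
φr_n = 0.75 × 0.6 × 490 × (0.707 × 16) = 2494 N/mm → adequate.

f_max ≈ 2070 N/mm; adequate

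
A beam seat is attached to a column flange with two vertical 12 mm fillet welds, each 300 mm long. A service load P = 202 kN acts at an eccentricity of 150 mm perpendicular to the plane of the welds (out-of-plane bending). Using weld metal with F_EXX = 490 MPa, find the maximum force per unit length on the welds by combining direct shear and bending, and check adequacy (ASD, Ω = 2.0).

L_w = 2 × 300 = 600 mm; section modulus (unit throat) S = 2 × L²/6 = 30000 mm².
Direct shear f_v = P/L_w = 202×10³/600 = 336.7 N/mm.
Moment M = P × e = 202×10³ × 150 = 30300000 N·mm; bending f_b = M/S = 1010 N/mm.
f_max = √(f_v² + f_b²) = √(336.7² + 1010²) = 1065 N/mm.
r_n/Ω = (1/2.0) × 0.6 × 490 × (0.707 × 12) = 1247 N/mm → adequate.

f_max ≈ 1060 N/mm; adequate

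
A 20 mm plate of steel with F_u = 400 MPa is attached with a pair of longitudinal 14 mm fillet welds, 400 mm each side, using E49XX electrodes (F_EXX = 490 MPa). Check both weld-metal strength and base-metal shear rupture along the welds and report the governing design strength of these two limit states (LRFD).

φR_n ≈ 1750 kN (weld metal governs)

t_e = 0.707 × 14 = 9.898 mm; L = 800 mm.
Weld metal: φR_n = 0.75 × 0.6 × 490 × 9.898 × 800 × 10⁻³ = 1746 kN.
Base metal (shear rupture): φR_n = 0.75 × 0.6 × 400 × 20 × 800 × 10⁻³ = 2880 kN.
Governing: weld metal.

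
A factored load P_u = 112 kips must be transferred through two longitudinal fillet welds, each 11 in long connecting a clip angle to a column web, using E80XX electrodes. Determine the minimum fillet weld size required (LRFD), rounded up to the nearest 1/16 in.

w = 1/4 in

E80XX → F_EXX = 80 ksi.
Total weld length L = 22 in.
Required throat t_e = P_u / (φ × 0.6 F_EXX × L) = 112 / (0.75 × 0.6 × 80 × 22) = 0.1414 in.
Required leg w = t_e / 0.707 = 0.2 in → use 1/4 in.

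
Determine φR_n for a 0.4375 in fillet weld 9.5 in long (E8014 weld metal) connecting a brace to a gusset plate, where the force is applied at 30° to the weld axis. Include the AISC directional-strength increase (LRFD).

E80XX → F_EXX = 80 ksi.
t_e = 0.707 × 0.4375 = 0.3093 in; A_we = 0.3093 × 9.5 = 2.938 in².
Directional factor: 1.0 + 0.5 sin^1.5(30°) = 1.177.
F_nw = 0.6 × 80 × 1.177 = 56.49 ksi.
φR_n = 0.75 × 56.49 × 2.938 = 124.5 kips.

φR_n ≈ 124 kips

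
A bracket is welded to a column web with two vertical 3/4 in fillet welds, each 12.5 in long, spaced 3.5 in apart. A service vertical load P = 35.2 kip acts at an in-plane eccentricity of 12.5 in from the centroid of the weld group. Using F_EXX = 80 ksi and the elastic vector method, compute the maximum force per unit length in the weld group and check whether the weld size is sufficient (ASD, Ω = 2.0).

f_max ≈ 7.6 kip/in; adequate

Total weld length L_w = 25 in. Treat welds as unit-width lines.
Polar moment about centroid: J = 2[d³/12 + d(b/2)²] = 2[12.5³/12 + 12.5×1.75²] = 402.1 in³.
Direct shear f_v = P/L_w = 35.2 / 25 = 1.408 kip/in (vertical).
Torsion M = P·e = 35.2 × 12.5 = 440 kip·in.
Critical point at (x, y) = (1.75, 6.25) from centroid. f_tx = M·y/J = 6.839 kip/in; f_ty = M·x/J = 1.915 kip/in.
Resultant f_max = √[f_tx² + (f_v + f_ty)²] = √[6.839² + (1.408 + 1.915)²] = 7.604 kip/in.
Capacity per unit length: r_n/Ω = (1/2.0) × 0.6 × 80 × (0.707 × 0.75) = 12.73 kip/in.
7.604 ≤ 12.73 → adequate.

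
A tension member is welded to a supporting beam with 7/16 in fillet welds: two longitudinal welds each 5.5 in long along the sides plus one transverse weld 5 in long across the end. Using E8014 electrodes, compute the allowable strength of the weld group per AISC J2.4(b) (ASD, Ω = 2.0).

E80XX → F_EXX = 80 ksi.
t_e = 0.707 × 0.4375 = 0.3093 in.
R_nwl = 0.6 × 80 × 0.3093 × 11 = 163.3 kips (longitudinal, 2 welds).
R_nwt = 0.6 × 80 × 0.3093 × 5 = 74.23 kips (transverse, base value).
(i) R_nwl + R_nwt = 237.6 kips; (ii) 0.85 R_nwl + 1.5 R_nwt = 250.2 kips.
R_n = max = 250.2 kips [governs: (ii)]; R_n/Ω = 125.1 kips.

R_n/Ω ≈ 125 kips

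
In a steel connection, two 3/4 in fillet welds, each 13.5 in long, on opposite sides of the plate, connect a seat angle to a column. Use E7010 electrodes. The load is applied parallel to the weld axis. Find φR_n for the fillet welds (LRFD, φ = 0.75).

φR_n ≈ 451 kip

E70XX → F_EXX = 70 ksi.
Effective throat t_e = 0.707 × 0.75 = 0.5302 in.
Total length L = 27 in; A_we = 0.5302 × 27 = 14.32 in².
F_nw = 0.6 F_EXX = 0.6 × 70 = 42 ksi.
φR_n = 0.75 × 42 × 14.32 = 451 kip.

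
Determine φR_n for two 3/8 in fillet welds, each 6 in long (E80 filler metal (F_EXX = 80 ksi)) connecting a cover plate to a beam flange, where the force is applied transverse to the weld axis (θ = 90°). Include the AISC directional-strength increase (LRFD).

t_e = 0.707 × 0.375 = 0.2651 in; A_we = 0.2651 × 12 = 3.181 in².
Directional factor: 1.0 + 0.5 sin^1.5(90°) = 1.5.
F_nw = 0.6 × 80 × 1.5 = 72 ksi.
φR_n = 0.75 × 72 × 3.181 = 171.8 kips.

φR_n ≈ 172 kips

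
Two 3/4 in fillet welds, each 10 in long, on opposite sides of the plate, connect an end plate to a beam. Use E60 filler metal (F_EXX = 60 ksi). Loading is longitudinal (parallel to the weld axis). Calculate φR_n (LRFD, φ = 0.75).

Effective throat t_e = 0.707 × 0.75 = 0.5302 in.
Total length L = 20 in; A_we = 0.5302 × 20 = 10.61 in².
F_nw = 0.6 F_EXX = 0.6 × 60 = 36 ksi.
φR_n = 0.75 × 36 × 10.61 = 286.3 kips.

φR_n ≈ 286 kips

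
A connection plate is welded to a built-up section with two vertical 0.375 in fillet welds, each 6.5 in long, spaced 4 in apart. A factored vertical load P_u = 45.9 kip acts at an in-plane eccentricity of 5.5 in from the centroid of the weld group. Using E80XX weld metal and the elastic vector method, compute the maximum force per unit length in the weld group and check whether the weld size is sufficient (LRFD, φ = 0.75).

f_max ≈ 12.1 kip/in; NOT adequate

E80XX → F_EXX = 80 ksi.
Total weld length L_w = 13 in. Treat welds as unit-width lines.
Polar moment about centroid: J = 2[d³/12 + d(b/2)²] = 2[6.5³/12 + 6.5×2²] = 97.77 in³.
Direct shear f_v = P/L_w = 45.9 / 13 = 3.531 kip/in (vertical).
Torsion M = P·e = 45.9 × 5.5 = 252.45 kip·in.
Critical point at (x, y) = (2, 3.25) from centroid. f_tx = M·y/J = 8.392 kip/in; f_ty = M·x/J = 5.164 kip/in.
Resultant f_max = √[f_tx² + (f_v + f_ty)²] = √[8.392² + (3.531 + 5.164)²] = 12.08 kip/in.
Capacity per unit length: φr_n = 0.75 × 0.6 × 80 × (0.707 × 0.375) = 9.544 kip/in.
12.08 > 9.544 → NOT adequate.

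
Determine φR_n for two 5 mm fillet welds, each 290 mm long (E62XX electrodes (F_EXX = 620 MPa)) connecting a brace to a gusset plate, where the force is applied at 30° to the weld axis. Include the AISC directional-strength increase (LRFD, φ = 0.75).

t_e = 0.707 × 5 = 3.535 mm; A_we = 3.535 × 580 = 2050 mm².
Directional factor: 1.0 + 0.5 sin^1.5(30°) = 1.177.
F_nw = 0.6 × 620 × 1.177 = 437.8 MPa.
φR_n = 0.75 × 437.8 × 2050 × 10⁻³ = 673.2 kN.

φR_n ≈ 673 kN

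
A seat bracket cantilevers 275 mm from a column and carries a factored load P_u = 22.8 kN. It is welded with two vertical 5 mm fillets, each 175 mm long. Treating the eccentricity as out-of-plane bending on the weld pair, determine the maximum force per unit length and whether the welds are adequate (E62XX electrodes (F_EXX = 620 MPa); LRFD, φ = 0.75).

f_max ≈ 618 N/mm; adequate

L_w = 2 × 175 = 350 mm; section modulus (unit throat) S = 2 × L²/6 = 10210 mm².
Direct shear f_v = P/L_w = 22.8×10³/350 = 65.14 N/mm.
Moment M = P × e = 22.8×10³ × 275 = 6270000 N·mm; bending f_b = M/S = 614.2 N/mm.
f_max = √(f_v² + f_b²) = √(65.14² + 614.2²) = 617.6 N/mm.
φr_n = 0.75 × 0.6 × 620 × (0.707 × 5) = 986.3 N/mm → adequate.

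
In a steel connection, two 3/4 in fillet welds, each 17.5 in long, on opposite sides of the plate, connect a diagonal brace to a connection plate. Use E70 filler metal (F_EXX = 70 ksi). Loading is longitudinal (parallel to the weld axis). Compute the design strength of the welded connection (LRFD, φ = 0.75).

Effective throat t_e = 0.707 × 0.75 = 0.5302 in.
Total length L = 35 in; A_we = 0.5302 × 35 = 18.56 in².
F_nw = 0.6 F_EXX = 0.6 × 70 = 42 ksi.
φR_n = 0.75 × 42 × 18.56 = 584.6 kips.

φR_n ≈ 585 kips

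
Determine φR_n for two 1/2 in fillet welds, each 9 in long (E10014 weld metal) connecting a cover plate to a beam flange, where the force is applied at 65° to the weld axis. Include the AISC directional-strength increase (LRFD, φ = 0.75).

E100XX → F_EXX = 100 ksi.
t_e = 0.707 × 0.5 = 0.3535 in; A_we = 0.3535 × 18 = 6.363 in².
Directional factor: 1.0 + 0.5 sin^1.5(65°) = 1.431.
F_nw = 0.6 × 100 × 1.431 = 85.88 ksi.
φR_n = 0.75 × 85.88 × 6.363 = 409.9 kip.

φR_n ≈ 410 kip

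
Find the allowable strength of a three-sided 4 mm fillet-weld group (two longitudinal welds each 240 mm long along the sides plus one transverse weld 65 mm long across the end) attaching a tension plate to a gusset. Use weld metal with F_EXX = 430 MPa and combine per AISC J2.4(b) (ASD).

t_e = 0.707 × 4 = 2.828 mm.
R_nwl = 0.6 × 430 × 2.828 × 480 × 10⁻³ = 350.2 kN (longitudinal, 2 welds).
R_nwt = 0.6 × 430 × 2.828 × 65 × 10⁻³ = 47.43 kN (transverse, base value).
(i) R_nwl + R_nwt = 397.6 kN; (ii) 0.85 R_nwl + 1.5 R_nwt = 368.8 kN.
R_n = max = 397.6 kN [governs: (i)]; R_n/Ω = 198.8 kN.

R_n/Ω ≈ 199 kN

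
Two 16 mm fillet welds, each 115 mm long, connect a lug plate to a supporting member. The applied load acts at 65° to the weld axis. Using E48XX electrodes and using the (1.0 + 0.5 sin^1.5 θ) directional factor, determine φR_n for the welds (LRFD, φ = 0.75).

E48XX → F_EXX = 480 MPa.
t_e = 0.707 × 16 = 11.31 mm; A_we = 11.31 × 230 = 2602 mm².
Directional factor: 1.0 + 0.5 sin^1.5(65°) = 1.431.
F_nw = 0.6 × 480 × 1.431 = 412.2 MPa.
φR_n = 0.75 × 412.2 × 2602 × 10⁻³ = 804.4 kN.

φR_n ≈ 804 kN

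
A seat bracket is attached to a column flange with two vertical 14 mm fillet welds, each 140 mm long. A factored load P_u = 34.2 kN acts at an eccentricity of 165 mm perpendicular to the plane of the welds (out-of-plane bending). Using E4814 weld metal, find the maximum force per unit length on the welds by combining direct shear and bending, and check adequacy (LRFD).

E48XX → F_EXX = 480 MPa.
L_w = 2 × 140 = 280 mm; section modulus (unit throat) S = 2 × L²/6 = 6533 mm².
Direct shear f_v = P/L_w = 34.2×10³/280 = 122.1 N/mm.
Moment M = P × e = 34.2×10³ × 165 = 5643000 N·mm; bending f_b = M/S = 863.7 N/mm.
f_max = √(f_v² + f_b²) = √(122.1² + 863.7²) = 872.3 N/mm.
φr_n = 0.75 × 0.6 × 480 × (0.707 × 14) = 2138 N/mm → adequate.

f_max ≈ 872 N/mm; adequate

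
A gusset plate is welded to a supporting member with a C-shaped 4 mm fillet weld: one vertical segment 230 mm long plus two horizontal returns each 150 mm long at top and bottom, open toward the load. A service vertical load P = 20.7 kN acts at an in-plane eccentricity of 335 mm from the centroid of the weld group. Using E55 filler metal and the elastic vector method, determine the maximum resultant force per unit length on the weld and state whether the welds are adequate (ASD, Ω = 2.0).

f_max ≈ 203 N/mm; adequate

E55XX → F_EXX = 550 MPa.
Total weld length L_w = 530 mm. Treat welds as unit-width lines.
Centroid: x̄ = 2×150×75 / 530 = 42.45 mm from the vertical weld.
Polar moment about centroid: J = I_x + I_y = [230³/12 + 2×150×115²] + [230×42.45² + 2(150³/12 + 150×32.55²)] = 6276000 mm³.
Direct shear f_v = P/L_w = 20.7×10³ / 530 = 39.06 N/mm (vertical).
Torsion M = P·e = 20.7×10³ × 335 = 6934500 N·mm.
Critical point at (x, y) = (107.5, 115) from centroid. f_tx = M·y/J = 127.1 N/mm; f_ty = M·x/J = 118.8 N/mm.
Resultant f_max = √[f_tx² + (f_v + f_ty)²] = √[127.1² + (39.06 + 118.8)²] = 202.7 N/mm.
Capacity per unit length: r_n/Ω = (1/2.0) × 0.6 × 550 × (0.707 × 4) = 466.6 N/mm.
202.7 ≤ 466.6 → adequate.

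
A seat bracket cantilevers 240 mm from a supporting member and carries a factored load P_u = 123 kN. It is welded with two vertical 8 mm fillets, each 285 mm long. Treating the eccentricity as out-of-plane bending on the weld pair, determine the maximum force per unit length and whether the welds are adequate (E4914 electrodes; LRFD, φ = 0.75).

E49XX → F_EXX = 490 MPa.
L_w = 2 × 285 = 570 mm; section modulus (unit throat) S = 2 × L²/6 = 27080 mm².
Direct shear f_v = P/L_w = 123×10³/570 = 215.8 N/mm.
Moment M = P × e = 123×10³ × 240 = 29520000 N·mm; bending f_b = M/S = 1090 N/mm.
f_max = √(f_v² + f_b²) = √(215.8² + 1090²) = 1111 N/mm.
φr_n = 0.75 × 0.6 × 490 × (0.707 × 8) = 1247 N/mm → adequate.

f_max ≈ 1110 N/mm; adequate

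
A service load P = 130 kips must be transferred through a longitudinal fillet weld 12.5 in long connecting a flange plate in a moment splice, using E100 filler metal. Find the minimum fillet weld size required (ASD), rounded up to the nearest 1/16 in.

w = 1/2 in

E100XX → F_EXX = 100 ksi.
Total weld length L = 12.5 in.
Required throat t_e = P × Ω / (0.6 F_EXX × L) = 130 × 2.0 / (0.6 × 100 × 12.5) = 0.3467 in.
Required leg w = t_e / 0.707 = 0.4903 in → use 1/2 in.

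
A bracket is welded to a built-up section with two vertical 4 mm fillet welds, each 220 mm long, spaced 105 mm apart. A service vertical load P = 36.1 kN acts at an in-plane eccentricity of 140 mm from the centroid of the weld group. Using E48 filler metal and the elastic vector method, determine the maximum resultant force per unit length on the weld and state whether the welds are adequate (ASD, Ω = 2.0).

f_max ≈ 253 N/mm; adequate

E48XX → F_EXX = 480 MPa.
Total weld length L_w = 440 mm. Treat welds as unit-width lines.
Polar moment about centroid: J = 2[d³/12 + d(b/2)²] = 2[220³/12 + 220×52.5²] = 2987000 mm³.
Direct shear f_v = P/L_w = 36.1×10³ / 440 = 82.05 N/mm (vertical).
Torsion M = P·e = 36.1×10³ × 140 = 5054000 N·mm.
Critical point at (x, y) = (52.5, 110) from centroid. f_tx = M·y/J = 186.1 N/mm; f_ty = M·x/J = 88.82 N/mm.
Resultant f_max = √[f_tx² + (f_v + f_ty)²] = √[186.1² + (82.05 + 88.82)²] = 252.6 N/mm.
Capacity per unit length: r_n/Ω = (1/2.0) × 0.6 × 480 × (0.707 × 4) = 407.2 N/mm.
252.6 ≤ 407.2 → adequate.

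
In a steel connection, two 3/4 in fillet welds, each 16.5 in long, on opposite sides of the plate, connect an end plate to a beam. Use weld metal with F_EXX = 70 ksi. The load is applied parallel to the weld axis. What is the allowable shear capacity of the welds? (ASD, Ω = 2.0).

Effective throat t_e = 0.707 × 0.75 = 0.5302 in.
Total length L = 33 in; A_we = 0.5302 × 33 = 17.5 in².
F_nw = 0.6 F_EXX = 0.6 × 70 = 42 ksi.
R_n = 42 × 17.5 = 734.9 kip; R_n/Ω = 734.9/2.0 = 367.5 kip.

R_n/Ω ≈ 367 kip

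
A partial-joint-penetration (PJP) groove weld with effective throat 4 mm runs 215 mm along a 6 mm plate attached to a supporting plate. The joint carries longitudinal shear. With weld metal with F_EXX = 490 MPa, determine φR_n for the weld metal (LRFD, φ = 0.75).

φR_n ≈ 190 kN

Effective throat (given) t_e = 4 mm.
A_we = 4 × 215 = 860 mm².
F_nw = 0.6 F_EXX = 294 MPa.
φR_n = 0.75 × 294 × 860 × 10⁻³ = 189.6 kN.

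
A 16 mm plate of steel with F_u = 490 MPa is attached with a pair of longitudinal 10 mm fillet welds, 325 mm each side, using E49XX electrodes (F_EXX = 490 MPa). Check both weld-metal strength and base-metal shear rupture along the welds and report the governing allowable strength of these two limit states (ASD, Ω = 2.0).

R_n/Ω ≈ 676 kN (weld metal governs)

t_e = 0.707 × 10 = 7.07 mm; L = 650 mm.
Weld metal: R_n/Ω = (1/2.0) × 0.6 × 490 × 7.07 × 650 × 10⁻³ = 675.5 kN.
Base metal (shear rupture): R_n/Ω = (1/2.0) × 0.6 × 490 × 16 × 650 × 10⁻³ = 1529 kN.
Governing: weld metal.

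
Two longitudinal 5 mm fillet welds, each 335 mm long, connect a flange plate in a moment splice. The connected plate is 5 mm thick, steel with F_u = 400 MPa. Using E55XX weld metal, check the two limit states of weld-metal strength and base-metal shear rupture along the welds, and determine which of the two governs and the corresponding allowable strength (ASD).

R_n/Ω ≈ 391 kN (weld metal governs)

E55XX → F_EXX = 550 MPa.
t_e = 0.707 × 5 = 3.535 mm; L = 670 mm.
Weld metal: R_n/Ω = (1/2.0) × 0.6 × 550 × 3.535 × 670 × 10⁻³ = 390.8 kN.
Base metal (shear rupture): R_n/Ω = (1/2.0) × 0.6 × 400 × 5 × 670 × 10⁻³ = 402 kN.
Governing: weld metal.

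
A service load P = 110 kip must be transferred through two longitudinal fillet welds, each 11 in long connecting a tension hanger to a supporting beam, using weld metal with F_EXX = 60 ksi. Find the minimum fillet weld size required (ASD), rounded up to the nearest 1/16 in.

w = 7/16 in

Total weld length L = 22 in.
Required throat t_e = P × Ω / (0.6 F_EXX × L) = 110 × 2.0 / (0.6 × 60 × 22) = 0.2778 in.
Required leg w = t_e / 0.707 = 0.3929 in → use 7/16 in.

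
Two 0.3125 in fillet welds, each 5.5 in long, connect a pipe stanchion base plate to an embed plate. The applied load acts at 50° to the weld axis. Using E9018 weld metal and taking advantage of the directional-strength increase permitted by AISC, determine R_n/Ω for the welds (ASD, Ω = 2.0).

R_n/Ω ≈ 87.6 kip

E90XX → F_EXX = 90 ksi.
t_e = 0.707 × 0.3125 = 0.2209 in; A_we = 0.2209 × 11 = 2.43 in².
Directional factor: 1.0 + 0.5 sin^1.5(50°) = 1.335.
F_nw = 0.6 × 90 × 1.335 = 72.1 ksi.
R_n/Ω = (72.1 × 2.43) / 2.0 = 87.62 kip.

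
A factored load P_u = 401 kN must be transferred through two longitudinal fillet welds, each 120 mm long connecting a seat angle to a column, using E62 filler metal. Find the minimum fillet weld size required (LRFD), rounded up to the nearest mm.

E62XX → F_EXX = 620 MPa.
Total weld length L = 240 mm.
Required throat t_e = P_u / (φ × 0.6 F_EXX × L) = 401 / (0.75 × 0.6 × 620 × 240 × 10⁻³) = 5.989 mm.
Required leg w = t_e / 0.707 = 8.471 mm → use 9 mm.

w = 9 mm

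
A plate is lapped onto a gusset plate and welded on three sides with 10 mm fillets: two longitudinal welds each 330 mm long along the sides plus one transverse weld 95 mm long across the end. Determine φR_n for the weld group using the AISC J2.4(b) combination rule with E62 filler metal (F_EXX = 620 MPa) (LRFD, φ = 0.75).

t_e = 0.707 × 10 = 7.07 mm.
R_nwl = 0.6 × 620 × 7.07 × 660 × 10⁻³ = 1736 kN (longitudinal, 2 welds).
R_nwt = 0.6 × 620 × 7.07 × 95 × 10⁻³ = 249.9 kN (transverse, base value).
(i) R_nwl + R_nwt = 1986 kN; (ii) 0.85 R_nwl + 1.5 R_nwt = 1850 kN.
R_n = max = 1986 kN [governs: (i)]; φR_n = 1489 kN.

φR_n ≈ 1490 kN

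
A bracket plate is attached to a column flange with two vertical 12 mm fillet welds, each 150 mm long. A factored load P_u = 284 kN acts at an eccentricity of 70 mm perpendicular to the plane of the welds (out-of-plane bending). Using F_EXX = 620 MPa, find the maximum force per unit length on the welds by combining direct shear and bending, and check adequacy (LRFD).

f_max ≈ 2810 N/mm; NOT adequate

L_w = 2 × 150 = 300 mm; section modulus (unit throat) S = 2 × L²/6 = 7500 mm².
Direct shear f_v = P/L_w = 284×10³/300 = 946.7 N/mm.
Moment M = P × e = 284×10³ × 70 = 19880000 N·mm; bending f_b = M/S = 2651 N/mm.
f_max = √(f_v² + f_b²) = √(946.7² + 2651²) = 2815 N/mm.
φr_n = 0.75 × 0.6 × 620 × (0.707 × 12) = 2367 N/mm → NOT adequate.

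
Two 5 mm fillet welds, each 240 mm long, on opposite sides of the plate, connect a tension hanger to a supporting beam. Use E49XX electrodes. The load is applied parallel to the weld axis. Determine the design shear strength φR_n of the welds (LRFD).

φR_n ≈ 374 kN

E49XX → F_EXX = 490 MPa.
Effective throat t_e = 0.707 × 5 = 3.535 mm.
Total length L = 480 mm; A_we = 3.535 × 480 = 1697 mm².
F_nw = 0.6 F_EXX = 0.6 × 490 = 294 MPa.
φR_n = 0.75 × 294 × 1697 × 10⁻³ = 374.1 kN.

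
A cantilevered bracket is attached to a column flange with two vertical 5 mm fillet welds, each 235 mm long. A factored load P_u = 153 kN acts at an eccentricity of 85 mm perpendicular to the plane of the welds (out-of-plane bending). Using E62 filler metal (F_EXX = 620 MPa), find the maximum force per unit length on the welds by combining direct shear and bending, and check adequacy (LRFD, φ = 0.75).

f_max ≈ 778 N/mm; adequate

L_w = 2 × 235 = 470 mm; section modulus (unit throat) S = 2 × L²/6 = 18410 mm².
Direct shear f_v = P/L_w = 153×10³/470 = 325.5 N/mm.
Moment M = P × e = 153×10³ × 85 = 13005000 N·mm; bending f_b = M/S = 706.5 N/mm.
f_max = √(f_v² + f_b²) = √(325.5² + 706.5²) = 777.9 N/mm.
φr_n = 0.75 × 0.6 × 620 × (0.707 × 5) = 986.3 N/mm → adequate.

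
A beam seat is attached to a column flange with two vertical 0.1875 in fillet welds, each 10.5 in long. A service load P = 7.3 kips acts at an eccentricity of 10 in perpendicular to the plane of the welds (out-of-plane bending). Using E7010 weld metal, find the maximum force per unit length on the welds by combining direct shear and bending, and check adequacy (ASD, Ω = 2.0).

f_max ≈ 2.02 kip/in; adequate

E70XX → F_EXX = 70 ksi.
L_w = 2 × 10.5 = 21 in; section modulus (unit throat) S = 2 × L²/6 = 36.75 in².
Direct shear f_v = P/L_w = 7.3/21 = 0.3476 kip/in.
Moment M = P × e = 7.3 × 10 = 73 kip·in; bending f_b = M/S = 1.986 kip/in.
f_max = √(f_v² + f_b²) = √(0.3476² + 1.986²) = 2.017 kip/in.
r_n/Ω = (1/2.0) × 0.6 × 70 × (0.707 × 0.1875) = 2.784 kip/in → adequate.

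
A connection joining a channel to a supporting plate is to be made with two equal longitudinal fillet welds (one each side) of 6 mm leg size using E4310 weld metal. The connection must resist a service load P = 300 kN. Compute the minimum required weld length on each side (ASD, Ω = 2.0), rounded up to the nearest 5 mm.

L = 275 mm on each side

E43XX → F_EXX = 430 MPa.
Throat t_e = 0.707 × 6 = 4.242 mm.
r_n/Ω = (0.6 × 430 × 4.242) / 2.0 = 547.2 N/mm = 0.5472 kN/mm.
L_req = P / (r_n/Ω) = 300 / 0.5472 = 548.2 mm total.
Per side: 548.2 / 2 = 274.1 mm.
Round up → use L = 275 mm on each side.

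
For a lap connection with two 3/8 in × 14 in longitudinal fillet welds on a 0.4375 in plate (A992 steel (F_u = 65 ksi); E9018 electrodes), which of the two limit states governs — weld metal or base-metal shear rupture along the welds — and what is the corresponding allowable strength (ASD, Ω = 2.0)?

E90XX → F_EXX = 90 ksi.
t_e = 0.707 × 0.375 = 0.2651 in; L = 28 in.
Weld metal: R_n/Ω = (1/2.0) × 0.6 × 90 × 0.2651 × 28 = 200.4 kips.
Base metal (shear rupture): R_n/Ω = (1/2.0) × 0.6 × 65 × 0.4375 × 28 = 238.9 kips.
Governing: weld metal.

R_n/Ω ≈ 200 kips (weld metal governs)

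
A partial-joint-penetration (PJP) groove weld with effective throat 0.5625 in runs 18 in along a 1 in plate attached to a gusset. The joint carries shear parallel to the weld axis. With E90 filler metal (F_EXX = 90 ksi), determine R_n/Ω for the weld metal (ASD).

R_n/Ω ≈ 273 kip

Effective throat (given) t_e = 0.5625 in.
A_we = 0.5625 × 18 = 10.12 in².
F_nw = 0.6 F_EXX = 54 ksi.
R_n/Ω = (54 × 10.12) / 2.0 = 273.4 kip.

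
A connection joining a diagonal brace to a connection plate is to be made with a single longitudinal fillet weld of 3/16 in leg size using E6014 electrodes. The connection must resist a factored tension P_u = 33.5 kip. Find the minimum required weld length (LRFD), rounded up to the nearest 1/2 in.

L = 9.5 in

E60XX → F_EXX = 60 ksi.
Throat t_e = 0.707 × 0.1875 = 0.1326 in.
φr_n = 0.75 × 0.6 × 60 × 0.1326 = 3.579 kip/in.
L_req = P_u / φr_n = 33.5 / 3.579 = 9.36 in total.
Round up → use L = 9.5 in.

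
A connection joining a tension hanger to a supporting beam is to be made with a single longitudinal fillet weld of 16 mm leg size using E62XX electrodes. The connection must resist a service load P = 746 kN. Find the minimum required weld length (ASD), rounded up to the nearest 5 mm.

L = 355 mm

E62XX → F_EXX = 620 MPa.
Throat t_e = 0.707 × 16 = 11.31 mm.
r_n/Ω = (0.6 × 620 × 11.31) / 2.0 = 2104 N/mm = 2.104 kN/mm.
L_req = P / (r_n/Ω) = 746 / 2.104 = 354.6 mm total.
Round up → use L = 355 mm.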